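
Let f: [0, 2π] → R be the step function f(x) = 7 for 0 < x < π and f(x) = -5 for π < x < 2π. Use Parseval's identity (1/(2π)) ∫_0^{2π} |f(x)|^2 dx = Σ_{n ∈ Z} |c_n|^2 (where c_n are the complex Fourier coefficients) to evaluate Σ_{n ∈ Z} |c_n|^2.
Σ |c_n|^2 = 37

Parseval equates the L^2 energy of f (normalised by 1/(2π)) with the ℓ^2 sum of its Fourier coefficients: (1/(2π)) ∫_0^{2π} |f|^2 = Σ |c_n|^2.
Compute the left side: (1/(2π)) [∫_0^π 7^2 dx + ∫_π^{2π} (-5)^2 dx] = (1/(2π)) · (49π + 25π) = (49 + 25)/2 = 37.
So Σ_{n ∈ Z} |c_n|^2 = 37.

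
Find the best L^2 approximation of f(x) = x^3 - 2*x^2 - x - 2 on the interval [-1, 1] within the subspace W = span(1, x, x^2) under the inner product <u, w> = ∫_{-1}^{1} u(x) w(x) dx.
g(x) = -2*x^2 - 2*x/5 - 2

The best approximation g ∈ W is the orthogonal projection of f onto W. Writing g = a_0 + a_1 x + a_2 x^2, the coefficients solve the normal equations G · a = b where
  G_{ij} = <φ_i, φ_j> and b_i = <f, φ_i>, with φ_0 = 1, φ_1 = x, φ_2 = x^2.
G =
  [2, 0, 2/3]
  [0, 2/3, 0]
  [2/3, 0, 2/5],
b = (-16/3, -4/15, -32/15).
Solving gives a_0 = -2, a_1 = -2/5, a_2 = -2, so
  g(x) = -2*x^2 - 2*x/5 - 2.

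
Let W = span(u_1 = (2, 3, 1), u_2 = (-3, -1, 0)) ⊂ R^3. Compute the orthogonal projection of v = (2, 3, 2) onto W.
proj_W(v) = (111/59, 198/59, 69/59)

Set up U = [u_1 | ... | u_2] ∈ R^(3×2). The projector onto W = col(U) is P = U (U^T U)^(-1) U^T.
Compute U^T U =
  [14, -9]
  [-9, 10],
and U^T v = (15, -9).
Solve U^T U · c = U^T v for the coefficients: c = (69/59, 9/59). The projection is proj_W(v) = U c.
Check: (v - proj_W(v)) · u_1 = 0  (should be 0).
Check: (v - proj_W(v)) · u_2 = 0  (should be 0).
Result: proj_W(v) = (111/59, 198/59, 69/59).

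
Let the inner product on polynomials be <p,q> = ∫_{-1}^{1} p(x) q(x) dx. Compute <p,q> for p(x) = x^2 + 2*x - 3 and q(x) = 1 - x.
<p,q> = -20/3

Expand the product: p(x)·q(x) = -x^3 - x^2 + 5*x - 3.
∫_{-1}^{1} of each monomial x^k gives [2/(k+1) if k even, 0 if k odd]. Integrating term-by-term (or equivalently evaluating the antiderivative F(x) = -x^4/4 - x^3/3 + 5*x^2/2 - 3*x at the endpoints):
  F(1) − F(−1) = -13/12 − (67/12) = -20/3.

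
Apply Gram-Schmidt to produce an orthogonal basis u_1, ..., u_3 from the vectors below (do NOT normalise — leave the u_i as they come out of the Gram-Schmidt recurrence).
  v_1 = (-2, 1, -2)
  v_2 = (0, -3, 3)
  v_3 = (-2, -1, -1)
Orthogonal basis:
  u_1 = (-2, 1, -2)
  u_2 = (-2, -2, 1)
  u_3 = (2/9, -4/9, -4/9)

Apply the Gram-Schmidt recurrence
  u_1 = v_1
  u_i = v_i − Σ_{j<i} ((v_i · u_j) / (u_j · u_j)) · u_j.

Step by step this gives:
  u_1 = (-2, 1, -2)
  u_2 = (-2, -2, 1)
  u_3 = (2/9, -4/9, -4/9)

Orthogonality check:
  u_2 · u_1 = 0 (should be 0)
  u_3 · u_1 = 0 (should be 0)
  u_3 · u_2 = 0 (should be 0)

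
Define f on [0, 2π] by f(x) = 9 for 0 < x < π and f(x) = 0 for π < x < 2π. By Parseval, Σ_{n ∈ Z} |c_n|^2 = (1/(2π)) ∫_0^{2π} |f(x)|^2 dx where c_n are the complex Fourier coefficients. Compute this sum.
Σ |c_n|^2 = 81/2

Parseval equates the L^2 energy of f (normalised by 1/(2π)) with the ℓ^2 sum of its Fourier coefficients: (1/(2π)) ∫_0^{2π} |f|^2 = Σ |c_n|^2.
Compute the left side: (1/(2π)) [∫_0^π 9^2 dx + ∫_π^{2π} 0^2 dx] = (1/(2π)) · (81π + 0π) = (81 + 0)/2 = 81/2.
So Σ_{n ∈ Z} |c_n|^2 = 81/2.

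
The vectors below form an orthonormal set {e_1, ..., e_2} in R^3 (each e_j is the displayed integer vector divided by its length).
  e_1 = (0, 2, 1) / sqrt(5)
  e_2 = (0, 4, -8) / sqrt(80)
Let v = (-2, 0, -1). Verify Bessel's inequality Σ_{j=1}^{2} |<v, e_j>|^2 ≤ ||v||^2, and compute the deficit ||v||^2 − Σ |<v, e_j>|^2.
Σ |<v, e_j>|^2 = 1; ||v||^2 = 5; deficit = 4

Write each e_j = u_j / sqrt(<u_j, u_j>) where u_j is the displayed integer vector. Then <v, e_j> = <v, u_j> / sqrt(<u_j, u_j>), so |<v, e_j>|^2 = <v, u_j>^2 / <u_j, u_j>.
Coefficients: <v, e_1> = -1/sqrt(5), <v, e_2> = 8/sqrt(80).
Square and sum: Σ |<v, e_j>|^2 = 1.
Compute ||v||^2 = v·v = 5.
Deficit = 5 − 1 = 4 ≥ 0, confirming Bessel's inequality. (The deficit equals ||v − Σ <v,e_j> e_j||^2, the squared distance from v to span{e_j}.)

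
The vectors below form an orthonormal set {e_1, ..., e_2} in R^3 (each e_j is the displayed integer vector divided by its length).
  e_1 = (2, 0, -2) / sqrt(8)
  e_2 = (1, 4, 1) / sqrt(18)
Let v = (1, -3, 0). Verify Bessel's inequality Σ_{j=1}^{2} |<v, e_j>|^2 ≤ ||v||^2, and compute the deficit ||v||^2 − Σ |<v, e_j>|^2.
Σ |<v, e_j>|^2 = 65/9; ||v||^2 = 10; deficit = 25/9

Write each e_j = u_j / sqrt(<u_j, u_j>) where u_j is the displayed integer vector. Then <v, e_j> = <v, u_j> / sqrt(<u_j, u_j>), so |<v, e_j>|^2 = <v, u_j>^2 / <u_j, u_j>.
Coefficients: <v, e_1> = 2/sqrt(8), <v, e_2> = -11/sqrt(18).
Square and sum: Σ |<v, e_j>|^2 = 65/9.
Compute ||v||^2 = v·v = 10.
Deficit = 10 − 65/9 = 25/9 ≥ 0, confirming Bessel's inequality. (The deficit equals ||v − Σ <v,e_j> e_j||^2, the squared distance from v to span{e_j}.)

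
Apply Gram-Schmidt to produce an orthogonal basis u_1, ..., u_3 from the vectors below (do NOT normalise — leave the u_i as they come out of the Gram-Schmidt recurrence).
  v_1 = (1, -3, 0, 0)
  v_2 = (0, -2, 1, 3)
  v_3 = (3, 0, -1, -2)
Orthogonal basis:
  u_1 = (1, -3, 0, 0)
  u_2 = (-3/5, -1/5, 1, 3)
  u_3 = (57/26, 19/26, -2/13, 7/13)

Apply the Gram-Schmidt recurrence
  u_1 = v_1
  u_i = v_i − Σ_{j<i} ((v_i · u_j) / (u_j · u_j)) · u_j.

Step by step this gives:
  u_1 = (1, -3, 0, 0)
  u_2 = (-3/5, -1/5, 1, 3)
  u_3 = (57/26, 19/26, -2/13, 7/13)

Orthogonality check:
  u_2 · u_1 = 0 (should be 0)
  u_3 · u_1 = 0 (should be 0)
  u_3 · u_2 = 0 (should be 0)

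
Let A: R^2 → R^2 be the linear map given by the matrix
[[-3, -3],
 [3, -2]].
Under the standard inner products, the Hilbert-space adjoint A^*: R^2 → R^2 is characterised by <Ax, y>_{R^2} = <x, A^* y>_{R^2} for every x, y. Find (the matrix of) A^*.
A^* = A^T =
[[-3, 3],
 [-3, -2]]

For real matrices with standard dot products, the defining identity <Ax, y> = <x, A^* y> gives (Ax)^T y = x^T (A^*) y, i.e. x^T A^T y = x^T (A^*) y. Since this holds for all x, y, we must have A^* = A^T. Therefore
A^* =
[[-3, 3],
 [-3, -2]].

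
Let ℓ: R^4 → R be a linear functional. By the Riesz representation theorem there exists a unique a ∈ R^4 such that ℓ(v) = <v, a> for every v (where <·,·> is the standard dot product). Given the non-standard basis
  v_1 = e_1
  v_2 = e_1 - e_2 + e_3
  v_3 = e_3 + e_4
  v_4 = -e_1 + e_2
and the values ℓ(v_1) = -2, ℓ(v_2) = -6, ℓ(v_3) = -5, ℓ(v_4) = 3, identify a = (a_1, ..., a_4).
a = (-2, 1, -3, -2)

Write a = (a_1, ..., a_4) in the standard basis. For each basis vector v_i, ℓ(v_i) = <v_i, a> is a linear equation in the a_j's. Collect the n equations into a matrix system V a = ℓ, where row i of V is v_i (expressed in the standard basis). Since V is invertible (lower-triangular with 1s on the diagonal, up to permutation), solve by back-substitution:
  V =
[[1, 0, 0, 0],
 [1, -1, 1, 0],
 [0, 0, 1, 1],
 [-1, 1, 0, 0]]
  V a = (-2, -6, -5, 3)
Solving gives a = (-2, 1, -3, -2).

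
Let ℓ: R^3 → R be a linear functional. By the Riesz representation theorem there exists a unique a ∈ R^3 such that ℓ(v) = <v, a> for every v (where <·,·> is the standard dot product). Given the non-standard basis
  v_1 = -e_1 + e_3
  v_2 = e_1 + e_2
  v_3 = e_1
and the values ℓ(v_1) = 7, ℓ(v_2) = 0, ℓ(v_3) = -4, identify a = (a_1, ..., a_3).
a = (-4, 4, 3)

Write a = (a_1, ..., a_3) in the standard basis. For each basis vector v_i, ℓ(v_i) = <v_i, a> is a linear equation in the a_j's. Collect the n equations into a matrix system V a = ℓ, where row i of V is v_i (expressed in the standard basis). Since V is invertible (lower-triangular with 1s on the diagonal, up to permutation), solve by back-substitution:
  V =
[[-1, 0, 1],
 [1, 1, 0],
 [1, 0, 0]]
  V a = (7, 0, -4)
Solving gives a = (-4, 4, 3).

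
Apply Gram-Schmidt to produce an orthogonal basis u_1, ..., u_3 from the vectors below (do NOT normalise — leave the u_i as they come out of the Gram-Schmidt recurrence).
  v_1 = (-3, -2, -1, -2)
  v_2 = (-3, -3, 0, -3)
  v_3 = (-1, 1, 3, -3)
Orthogonal basis:
  u_1 = (-3, -2, -1, -2)
  u_2 = (1/2, -2/3, 7/6, -2/3)
  u_3 = (-6/5, 13/5, 6/5, -7/5)

Apply the Gram-Schmidt recurrence
  u_1 = v_1
  u_i = v_i − Σ_{j<i} ((v_i · u_j) / (u_j · u_j)) · u_j.

Step by step this gives:
  u_1 = (-3, -2, -1, -2)
  u_2 = (1/2, -2/3, 7/6, -2/3)
  u_3 = (-6/5, 13/5, 6/5, -7/5)

Orthogonality check:
  u_2 · u_1 = 0 (should be 0)
  u_3 · u_1 = 0 (should be 0)
  u_3 · u_2 = 0 (should be 0)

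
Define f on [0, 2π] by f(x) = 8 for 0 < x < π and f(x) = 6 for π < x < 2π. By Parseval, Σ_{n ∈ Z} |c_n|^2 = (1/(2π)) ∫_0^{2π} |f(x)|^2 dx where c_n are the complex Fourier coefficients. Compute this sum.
Σ |c_n|^2 = 50

Parseval equates the L^2 energy of f (normalised by 1/(2π)) with the ℓ^2 sum of its Fourier coefficients: (1/(2π)) ∫_0^{2π} |f|^2 = Σ |c_n|^2.
Compute the left side: (1/(2π)) [∫_0^π 8^2 dx + ∫_π^{2π} 6^2 dx] = (1/(2π)) · (64π + 36π) = (64 + 36)/2 = 50.
So Σ_{n ∈ Z} |c_n|^2 = 50.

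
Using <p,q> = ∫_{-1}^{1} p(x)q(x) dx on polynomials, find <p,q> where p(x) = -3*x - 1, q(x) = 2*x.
<p,q> = -4

Expand the product: p(x)·q(x) = -6*x^2 - 2*x.
∫_{-1}^{1} of each monomial x^k gives [2/(k+1) if k even, 0 if k odd]. Integrating term-by-term (or equivalently evaluating the antiderivative F(x) = -2*x^3 - x^2 at the endpoints):
  F(1) − F(−1) = -3 − (1) = -4.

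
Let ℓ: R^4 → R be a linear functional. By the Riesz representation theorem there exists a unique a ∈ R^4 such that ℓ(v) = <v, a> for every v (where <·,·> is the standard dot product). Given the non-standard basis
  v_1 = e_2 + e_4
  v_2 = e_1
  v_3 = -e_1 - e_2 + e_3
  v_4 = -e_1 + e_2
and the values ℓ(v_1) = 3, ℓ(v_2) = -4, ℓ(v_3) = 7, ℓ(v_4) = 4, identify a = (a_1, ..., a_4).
a = (-4, 0, 3, 3)

Write a = (a_1, ..., a_4) in the standard basis. For each basis vector v_i, ℓ(v_i) = <v_i, a> is a linear equation in the a_j's. Collect the n equations into a matrix system V a = ℓ, where row i of V is v_i (expressed in the standard basis). Since V is invertible (lower-triangular with 1s on the diagonal, up to permutation), solve by back-substitution:
  V =
[[0, 1, 0, 1],
 [1, 0, 0, 0],
 [-1, -1, 1, 0],
 [-1, 1, 0, 0]]
  V a = (3, -4, 7, 4)
Solving gives a = (-4, 0, 3, 3).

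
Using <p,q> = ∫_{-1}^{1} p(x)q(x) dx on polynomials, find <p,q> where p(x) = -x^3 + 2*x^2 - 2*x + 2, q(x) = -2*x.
<p,q> = 52/15

Expand the product: p(x)·q(x) = 2*x^4 - 4*x^3 + 4*x^2 - 4*x.
∫_{-1}^{1} of each monomial x^k gives [2/(k+1) if k even, 0 if k odd]. Integrating term-by-term (or equivalently evaluating the antiderivative F(x) = 2*x^5/5 - x^4 + 4*x^3/3 - 2*x^2 at the endpoints):
  F(1) − F(−1) = -19/15 − (-71/15) = 52/15.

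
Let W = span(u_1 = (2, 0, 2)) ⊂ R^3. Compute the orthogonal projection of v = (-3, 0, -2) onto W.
proj_W(v) = (-5/2, 0, -5/2)

Set up U = [u_1 | ... | u_1] ∈ R^(3×1). The projector onto W = col(U) is P = U (U^T U)^(-1) U^T.
Compute U^T U =
  [8],
and U^T v = (-10).
Solve U^T U · c = U^T v for the coefficients: c = (-5/4). The projection is proj_W(v) = U c.
Check: (v - proj_W(v)) · u_1 = 0  (should be 0).
Result: proj_W(v) = (-5/2, 0, -5/2).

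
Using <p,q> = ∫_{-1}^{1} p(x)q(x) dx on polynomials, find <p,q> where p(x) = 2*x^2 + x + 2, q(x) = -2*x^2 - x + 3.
<p,q> = 166/15

Expand the product: p(x)·q(x) = -4*x^4 - 4*x^3 + x^2 + x + 6.
∫_{-1}^{1} of each monomial x^k gives [2/(k+1) if k even, 0 if k odd]. Integrating term-by-term (or equivalently evaluating the antiderivative F(x) = -4*x^5/5 - x^4 + x^3/3 + x^2/2 + 6*x at the endpoints):
  F(1) − F(−1) = 151/30 − (-181/30) = 166/15.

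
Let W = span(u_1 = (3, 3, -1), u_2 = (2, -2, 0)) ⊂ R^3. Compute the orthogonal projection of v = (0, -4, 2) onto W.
proj_W(v) = (-4/19, -80/19, 14/19)

Set up U = [u_1 | ... | u_2] ∈ R^(3×2). The projector onto W = col(U) is P = U (U^T U)^(-1) U^T.
Compute U^T U =
  [19, 0]
  [0, 8],
and U^T v = (-14, 8).
Solve U^T U · c = U^T v for the coefficients: c = (-14/19, 1). The projection is proj_W(v) = U c.
Check: (v - proj_W(v)) · u_1 = 0  (should be 0).
Check: (v - proj_W(v)) · u_2 = 0  (should be 0).
Result: proj_W(v) = (-4/19, -80/19, 14/19).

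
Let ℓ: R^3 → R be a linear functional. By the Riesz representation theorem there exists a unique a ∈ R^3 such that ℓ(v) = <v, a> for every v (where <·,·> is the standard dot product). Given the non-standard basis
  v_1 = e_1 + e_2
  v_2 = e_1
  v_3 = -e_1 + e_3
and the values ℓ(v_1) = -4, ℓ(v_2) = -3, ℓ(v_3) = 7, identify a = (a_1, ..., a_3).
a = (-3, -1, 4)

Write a = (a_1, ..., a_3) in the standard basis. For each basis vector v_i, ℓ(v_i) = <v_i, a> is a linear equation in the a_j's. Collect the n equations into a matrix system V a = ℓ, where row i of V is v_i (expressed in the standard basis). Since V is invertible (lower-triangular with 1s on the diagonal, up to permutation), solve by back-substitution:
  V =
[[1, 1, 0],
 [1, 0, 0],
 [-1, 0, 1]]
  V a = (-4, -3, 7)
Solving gives a = (-3, -1, 4).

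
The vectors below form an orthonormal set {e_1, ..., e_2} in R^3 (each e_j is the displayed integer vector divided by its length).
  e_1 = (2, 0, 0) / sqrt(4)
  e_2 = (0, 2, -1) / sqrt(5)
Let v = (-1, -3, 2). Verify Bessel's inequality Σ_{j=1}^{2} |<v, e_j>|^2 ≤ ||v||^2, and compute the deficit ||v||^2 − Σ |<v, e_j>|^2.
Σ |<v, e_j>|^2 = 69/5; ||v||^2 = 14; deficit = 1/5

Write each e_j = u_j / sqrt(<u_j, u_j>) where u_j is the displayed integer vector. Then <v, e_j> = <v, u_j> / sqrt(<u_j, u_j>), so |<v, e_j>|^2 = <v, u_j>^2 / <u_j, u_j>.
Coefficients: <v, e_1> = -2/sqrt(4), <v, e_2> = -8/sqrt(5).
Square and sum: Σ |<v, e_j>|^2 = 69/5.
Compute ||v||^2 = v·v = 14.
Deficit = 14 − 69/5 = 1/5 ≥ 0, confirming Bessel's inequality. (The deficit equals ||v − Σ <v,e_j> e_j||^2, the squared distance from v to span{e_j}.)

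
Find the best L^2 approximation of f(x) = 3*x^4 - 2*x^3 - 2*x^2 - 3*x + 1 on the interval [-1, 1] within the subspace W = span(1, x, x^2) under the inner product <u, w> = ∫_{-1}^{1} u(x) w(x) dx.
g(x) = 4*x^2/7 - 21*x/5 + 26/35

The best approximation g ∈ W is the orthogonal projection of f onto W. Writing g = a_0 + a_1 x + a_2 x^2, the coefficients solve the normal equations G · a = b where
  G_{ij} = <φ_i, φ_j> and b_i = <f, φ_i>, with φ_0 = 1, φ_1 = x, φ_2 = x^2.
G =
  [2, 0, 2/3]
  [0, 2/3, 0]
  [2/3, 0, 2/5],
b = (28/15, -14/5, 76/105).
Solving gives a_0 = 26/35, a_1 = -21/5, a_2 = 4/7, so
  g(x) = 4*x^2/7 - 21*x/5 + 26/35.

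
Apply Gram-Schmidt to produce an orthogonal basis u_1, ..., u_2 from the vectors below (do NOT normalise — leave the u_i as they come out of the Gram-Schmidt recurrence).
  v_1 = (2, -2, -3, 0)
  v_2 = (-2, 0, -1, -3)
Orthogonal basis:
  u_1 = (2, -2, -3, 0)
  u_2 = (-32/17, -2/17, -20/17, -3)

Apply the Gram-Schmidt recurrence
  u_1 = v_1
  u_i = v_i − Σ_{j<i} ((v_i · u_j) / (u_j · u_j)) · u_j.

Step by step this gives:
  u_1 = (2, -2, -3, 0)
  u_2 = (-32/17, -2/17, -20/17, -3)

Orthogonality check:
  u_2 · u_1 = 0 (should be 0)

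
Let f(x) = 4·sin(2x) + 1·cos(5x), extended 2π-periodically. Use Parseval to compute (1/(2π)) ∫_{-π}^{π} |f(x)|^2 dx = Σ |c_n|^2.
Σ |c_n|^2 = 17/2

Expand |f|^2 and use orthogonality of {sin(nx), cos(mx)} on [-π, π]:
  ∫_{-π}^{π} sin(nx)^2 dx = π, ∫ cos(mx)^2 dx = π, and cross terms integrate to 0.
So ∫_{-π}^{π} f(x)^2 dx = 4^2 · π + 1^2 · π = (16 + 1)π.
Divide by 2π: (16 + 1)/2 = 17/2.
By Parseval, this equals Σ |c_n|^2.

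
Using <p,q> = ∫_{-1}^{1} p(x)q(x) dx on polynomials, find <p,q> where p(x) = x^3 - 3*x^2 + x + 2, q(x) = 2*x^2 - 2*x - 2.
<p,q> = -88/15

Expand the product: p(x)·q(x) = 2*x^5 - 8*x^4 + 6*x^3 + 8*x^2 - 6*x - 4.
∫_{-1}^{1} of each monomial x^k gives [2/(k+1) if k even, 0 if k odd]. Integrating term-by-term (or equivalently evaluating the antiderivative F(x) = x^6/3 - 8*x^5/5 + 3*x^4/2 + 8*x^3/3 - 3*x^2 - 4*x at the endpoints):
  F(1) − F(−1) = -41/10 − (53/30) = -88/15.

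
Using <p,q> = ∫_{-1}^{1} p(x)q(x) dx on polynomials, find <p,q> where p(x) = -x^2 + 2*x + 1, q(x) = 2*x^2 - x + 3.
<p,q> = 16/5

Expand the product: p(x)·q(x) = -2*x^4 + 5*x^3 - 3*x^2 + 5*x + 3.
∫_{-1}^{1} of each monomial x^k gives [2/(k+1) if k even, 0 if k odd]. Integrating term-by-term (or equivalently evaluating the antiderivative F(x) = -2*x^5/5 + 5*x^4/4 - x^3 + 5*x^2/2 + 3*x at the endpoints):
  F(1) − F(−1) = 107/20 − (43/20) = 16/5.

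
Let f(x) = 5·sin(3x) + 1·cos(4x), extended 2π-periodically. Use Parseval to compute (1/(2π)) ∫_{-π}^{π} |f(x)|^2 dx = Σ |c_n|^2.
Σ |c_n|^2 = 13

Expand |f|^2 and use orthogonality of {sin(nx), cos(mx)} on [-π, π]:
  ∫_{-π}^{π} sin(nx)^2 dx = π, ∫ cos(mx)^2 dx = π, and cross terms integrate to 0.
So ∫_{-π}^{π} f(x)^2 dx = 5^2 · π + 1^2 · π = (25 + 1)π.
Divide by 2π: (25 + 1)/2 = 13.
By Parseval, this equals Σ |c_n|^2.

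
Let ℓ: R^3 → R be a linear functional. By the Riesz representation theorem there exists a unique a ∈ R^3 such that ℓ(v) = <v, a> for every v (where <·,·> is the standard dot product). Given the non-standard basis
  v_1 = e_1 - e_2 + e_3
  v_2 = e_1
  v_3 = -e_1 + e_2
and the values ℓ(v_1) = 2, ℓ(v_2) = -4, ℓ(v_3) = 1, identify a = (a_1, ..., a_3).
a = (-4, -3, 3)

Write a = (a_1, ..., a_3) in the standard basis. For each basis vector v_i, ℓ(v_i) = <v_i, a> is a linear equation in the a_j's. Collect the n equations into a matrix system V a = ℓ, where row i of V is v_i (expressed in the standard basis). Since V is invertible (lower-triangular with 1s on the diagonal, up to permutation), solve by back-substitution:
  V =
[[1, -1, 1],
 [1, 0, 0],
 [-1, 1, 0]]
  V a = (2, -4, 1)
Solving gives a = (-4, -3, 3).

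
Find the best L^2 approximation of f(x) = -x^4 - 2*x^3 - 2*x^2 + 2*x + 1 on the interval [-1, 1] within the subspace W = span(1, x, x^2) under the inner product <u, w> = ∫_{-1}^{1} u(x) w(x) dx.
g(x) = -20*x^2/7 + 4*x/5 + 38/35

The best approximation g ∈ W is the orthogonal projection of f onto W. Writing g = a_0 + a_1 x + a_2 x^2, the coefficients solve the normal equations G · a = b where
  G_{ij} = <φ_i, φ_j> and b_i = <f, φ_i>, with φ_0 = 1, φ_1 = x, φ_2 = x^2.
G =
  [2, 0, 2/3]
  [0, 2/3, 0]
  [2/3, 0, 2/5],
b = (4/15, 8/15, -44/105).
Solving gives a_0 = 38/35, a_1 = 4/5, a_2 = -20/7, so
  g(x) = -20*x^2/7 + 4*x/5 + 38/35.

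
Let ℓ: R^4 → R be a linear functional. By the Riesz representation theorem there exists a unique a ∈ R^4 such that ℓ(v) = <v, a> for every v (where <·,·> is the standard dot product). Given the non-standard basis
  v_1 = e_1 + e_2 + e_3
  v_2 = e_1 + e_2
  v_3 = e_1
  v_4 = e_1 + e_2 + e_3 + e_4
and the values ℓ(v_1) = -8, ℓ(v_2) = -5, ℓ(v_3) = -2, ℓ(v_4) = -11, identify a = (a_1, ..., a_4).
a = (-2, -3, -3, -3)

Write a = (a_1, ..., a_4) in the standard basis. For each basis vector v_i, ℓ(v_i) = <v_i, a> is a linear equation in the a_j's. Collect the n equations into a matrix system V a = ℓ, where row i of V is v_i (expressed in the standard basis). Since V is invertible (lower-triangular with 1s on the diagonal, up to permutation), solve by back-substitution:
  V =
[[1, 1, 1, 0],
 [1, 1, 0, 0],
 [1, 0, 0, 0],
 [1, 1, 1, 1]]
  V a = (-8, -5, -2, -11)
Solving gives a = (-2, -3, -3, -3).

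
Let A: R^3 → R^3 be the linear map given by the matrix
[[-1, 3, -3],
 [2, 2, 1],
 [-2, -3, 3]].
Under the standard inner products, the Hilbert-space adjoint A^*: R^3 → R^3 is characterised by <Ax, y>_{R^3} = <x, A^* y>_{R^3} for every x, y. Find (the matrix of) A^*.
A^* = A^T =
[[-1, 2, -2],
 [3, 2, -3],
 [-3, 1, 3]]

For real matrices with standard dot products, the defining identity <Ax, y> = <x, A^* y> gives (Ax)^T y = x^T (A^*) y, i.e. x^T A^T y = x^T (A^*) y. Since this holds for all x, y, we must have A^* = A^T. Therefore
A^* =
[[-1, 2, -2],
 [3, 2, -3],
 [-3, 1, 3]].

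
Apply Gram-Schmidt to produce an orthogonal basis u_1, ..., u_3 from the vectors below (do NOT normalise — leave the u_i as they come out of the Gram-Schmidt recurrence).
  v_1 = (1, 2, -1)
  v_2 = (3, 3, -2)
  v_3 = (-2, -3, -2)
Orthogonal basis:
  u_1 = (1, 2, -1)
  u_2 = (7/6, -2/3, -1/6)
  u_3 = (-1, -1, -3)

Apply the Gram-Schmidt recurrence
  u_1 = v_1
  u_i = v_i − Σ_{j<i} ((v_i · u_j) / (u_j · u_j)) · u_j.

Step by step this gives:
  u_1 = (1, 2, -1)
  u_2 = (7/6, -2/3, -1/6)
  u_3 = (-1, -1, -3)

Orthogonality check:
  u_2 · u_1 = 0 (should be 0)
  u_3 · u_1 = 0 (should be 0)
  u_3 · u_2 = 0 (should be 0)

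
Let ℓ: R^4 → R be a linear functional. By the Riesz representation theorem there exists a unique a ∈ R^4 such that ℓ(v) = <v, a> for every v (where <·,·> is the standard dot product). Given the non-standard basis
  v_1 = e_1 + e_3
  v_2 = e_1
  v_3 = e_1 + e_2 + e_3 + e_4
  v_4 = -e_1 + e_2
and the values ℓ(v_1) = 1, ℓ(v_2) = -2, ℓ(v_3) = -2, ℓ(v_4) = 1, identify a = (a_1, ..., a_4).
a = (-2, -1, 3, -2)

Write a = (a_1, ..., a_4) in the standard basis. For each basis vector v_i, ℓ(v_i) = <v_i, a> is a linear equation in the a_j's. Collect the n equations into a matrix system V a = ℓ, where row i of V is v_i (expressed in the standard basis). Since V is invertible (lower-triangular with 1s on the diagonal, up to permutation), solve by back-substitution:
  V =
[[1, 0, 1, 0],
 [1, 0, 0, 0],
 [1, 1, 1, 1],
 [-1, 1, 0, 0]]
  V a = (1, -2, -2, 1)
Solving gives a = (-2, -1, 3, -2).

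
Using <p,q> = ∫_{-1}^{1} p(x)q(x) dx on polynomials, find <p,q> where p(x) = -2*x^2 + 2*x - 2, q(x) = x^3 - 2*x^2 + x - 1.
<p,q> = 176/15

Expand the product: p(x)·q(x) = -2*x^5 + 6*x^4 - 8*x^3 + 8*x^2 - 4*x + 2.
∫_{-1}^{1} of each monomial x^k gives [2/(k+1) if k even, 0 if k odd]. Integrating term-by-term (or equivalently evaluating the antiderivative F(x) = -x^6/3 + 6*x^5/5 - 2*x^4 + 8*x^3/3 - 2*x^2 + 2*x at the endpoints):
  F(1) − F(−1) = 23/15 − (-51/5) = 176/15.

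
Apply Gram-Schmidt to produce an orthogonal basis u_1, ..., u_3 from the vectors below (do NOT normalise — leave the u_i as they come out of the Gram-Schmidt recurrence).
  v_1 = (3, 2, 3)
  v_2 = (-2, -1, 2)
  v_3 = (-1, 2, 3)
Orthogonal basis:
  u_1 = (3, 2, 3)
  u_2 = (-19/11, -9/11, 25/11)
  u_3 = (-98/97, 168/97, -14/97)

Apply the Gram-Schmidt recurrence
  u_1 = v_1
  u_i = v_i − Σ_{j<i} ((v_i · u_j) / (u_j · u_j)) · u_j.

Step by step this gives:
  u_1 = (3, 2, 3)
  u_2 = (-19/11, -9/11, 25/11)
  u_3 = (-98/97, 168/97, -14/97)

Orthogonality check:
  u_2 · u_1 = 0 (should be 0)
  u_3 · u_1 = 0 (should be 0)
  u_3 · u_2 = 0 (should be 0)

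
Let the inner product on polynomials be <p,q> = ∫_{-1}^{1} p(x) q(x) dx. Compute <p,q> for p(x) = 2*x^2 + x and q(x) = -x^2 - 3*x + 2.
<p,q> = -2/15

Expand the product: p(x)·q(x) = -2*x^4 - 7*x^3 + x^2 + 2*x.
∫_{-1}^{1} of each monomial x^k gives [2/(k+1) if k even, 0 if k odd]. Integrating term-by-term (or equivalently evaluating the antiderivative F(x) = -2*x^5/5 - 7*x^4/4 + x^3/3 + x^2 at the endpoints):
  F(1) − F(−1) = -49/60 − (-41/60) = -2/15.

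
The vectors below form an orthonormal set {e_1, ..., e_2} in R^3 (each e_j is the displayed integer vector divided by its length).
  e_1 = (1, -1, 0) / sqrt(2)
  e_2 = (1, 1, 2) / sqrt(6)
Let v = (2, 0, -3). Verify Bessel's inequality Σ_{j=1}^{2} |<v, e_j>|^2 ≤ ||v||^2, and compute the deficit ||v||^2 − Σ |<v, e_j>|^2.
Σ |<v, e_j>|^2 = 14/3; ||v||^2 = 13; deficit = 25/3

Write each e_j = u_j / sqrt(<u_j, u_j>) where u_j is the displayed integer vector. Then <v, e_j> = <v, u_j> / sqrt(<u_j, u_j>), so |<v, e_j>|^2 = <v, u_j>^2 / <u_j, u_j>.
Coefficients: <v, e_1> = 2/sqrt(2), <v, e_2> = -4/sqrt(6).
Square and sum: Σ |<v, e_j>|^2 = 14/3.
Compute ||v||^2 = v·v = 13.
Deficit = 13 − 14/3 = 25/3 ≥ 0, confirming Bessel's inequality. (The deficit equals ||v − Σ <v,e_j> e_j||^2, the squared distance from v to span{e_j}.)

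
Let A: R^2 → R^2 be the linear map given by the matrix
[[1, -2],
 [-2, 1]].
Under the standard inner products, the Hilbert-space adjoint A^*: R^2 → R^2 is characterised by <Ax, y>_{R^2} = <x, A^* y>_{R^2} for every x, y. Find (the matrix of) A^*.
A^* = A^T =
[[1, -2],
 [-2, 1]]

For real matrices with standard dot products, the defining identity <Ax, y> = <x, A^* y> gives (Ax)^T y = x^T (A^*) y, i.e. x^T A^T y = x^T (A^*) y. Since this holds for all x, y, we must have A^* = A^T. Therefore
A^* =
[[1, -2],
 [-2, 1]].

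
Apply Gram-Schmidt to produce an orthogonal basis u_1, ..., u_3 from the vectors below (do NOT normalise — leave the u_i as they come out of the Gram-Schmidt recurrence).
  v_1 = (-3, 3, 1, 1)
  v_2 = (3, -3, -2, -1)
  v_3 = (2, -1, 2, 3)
Orthogonal basis:
  u_1 = (-3, 3, 1, 1)
  u_2 = (-3/20, 3/20, -19/20, 1/20)
  u_3 = (20/19, -1/19, 0, 63/19)

Apply the Gram-Schmidt recurrence
  u_1 = v_1
  u_i = v_i − Σ_{j<i} ((v_i · u_j) / (u_j · u_j)) · u_j.

Step by step this gives:
  u_1 = (-3, 3, 1, 1)
  u_2 = (-3/20, 3/20, -19/20, 1/20)
  u_3 = (20/19, -1/19, 0, 63/19)

Orthogonality check:
  u_2 · u_1 = 0 (should be 0)
  u_3 · u_1 = 0 (should be 0)
  u_3 · u_2 = 0 (should be 0)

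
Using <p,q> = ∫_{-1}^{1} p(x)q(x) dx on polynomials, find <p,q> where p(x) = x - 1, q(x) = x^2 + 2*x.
<p,q> = 2/3

Expand the product: p(x)·q(x) = x^3 + x^2 - 2*x.
∫_{-1}^{1} of each monomial x^k gives [2/(k+1) if k even, 0 if k odd]. Integrating term-by-term (or equivalently evaluating the antiderivative F(x) = x^4/4 + x^3/3 - x^2 at the endpoints):
  F(1) − F(−1) = -5/12 − (-13/12) = 2/3.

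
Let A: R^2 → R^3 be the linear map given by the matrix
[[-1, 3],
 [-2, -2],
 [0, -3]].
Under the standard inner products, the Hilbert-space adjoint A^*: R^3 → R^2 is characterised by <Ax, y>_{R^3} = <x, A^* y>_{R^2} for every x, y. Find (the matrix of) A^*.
A^* = A^T =
[[-1, -2, 0],
 [3, -2, -3]]

For real matrices with standard dot products, the defining identity <Ax, y> = <x, A^* y> gives (Ax)^T y = x^T (A^*) y, i.e. x^T A^T y = x^T (A^*) y. Since this holds for all x, y, we must have A^* = A^T. Therefore
A^* =
[[-1, -2, 0],
 [3, -2, -3]].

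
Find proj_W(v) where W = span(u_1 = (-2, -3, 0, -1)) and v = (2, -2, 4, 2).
proj_W(v) = (0, 0, 0, 0)

Set up U = [u_1 | ... | u_1] ∈ R^(4×1). The projector onto W = col(U) is P = U (U^T U)^(-1) U^T.
Compute U^T U =
  [14],
and U^T v = (0).
Solve U^T U · c = U^T v for the coefficients: c = (0). The projection is proj_W(v) = U c.
Check: (v - proj_W(v)) · u_1 = 0  (should be 0).
Result: proj_W(v) = (0, 0, 0, 0).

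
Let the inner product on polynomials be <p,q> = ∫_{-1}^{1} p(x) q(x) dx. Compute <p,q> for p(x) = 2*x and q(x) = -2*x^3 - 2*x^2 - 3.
<p,q> = -8/5

Expand the product: p(x)·q(x) = -4*x^4 - 4*x^3 - 6*x.
∫_{-1}^{1} of each monomial x^k gives [2/(k+1) if k even, 0 if k odd]. Integrating term-by-term (or equivalently evaluating the antiderivative F(x) = -4*x^5/5 - x^4 - 3*x^2 at the endpoints):
  F(1) − F(−1) = -24/5 − (-16/5) = -8/5.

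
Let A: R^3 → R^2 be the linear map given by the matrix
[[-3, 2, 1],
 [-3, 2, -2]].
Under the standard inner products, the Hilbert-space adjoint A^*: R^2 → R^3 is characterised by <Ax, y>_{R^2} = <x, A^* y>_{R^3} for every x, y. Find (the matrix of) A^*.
A^* = A^T =
[[-3, -3],
 [2, 2],
 [1, -2]]

For real matrices with standard dot products, the defining identity <Ax, y> = <x, A^* y> gives (Ax)^T y = x^T (A^*) y, i.e. x^T A^T y = x^T (A^*) y. Since this holds for all x, y, we must have A^* = A^T. Therefore
A^* =
[[-3, -3],
 [2, 2],
 [1, -2]].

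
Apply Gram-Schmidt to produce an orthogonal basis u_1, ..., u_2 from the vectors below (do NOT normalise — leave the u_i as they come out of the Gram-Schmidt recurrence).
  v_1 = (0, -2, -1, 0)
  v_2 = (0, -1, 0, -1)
Orthogonal basis:
  u_1 = (0, -2, -1, 0)
  u_2 = (0, -1/5, 2/5, -1)

Apply the Gram-Schmidt recurrence
  u_1 = v_1
  u_i = v_i − Σ_{j<i} ((v_i · u_j) / (u_j · u_j)) · u_j.

Step by step this gives:
  u_1 = (0, -2, -1, 0)
  u_2 = (0, -1/5, 2/5, -1)

Orthogonality check:
  u_2 · u_1 = 0 (should be 0)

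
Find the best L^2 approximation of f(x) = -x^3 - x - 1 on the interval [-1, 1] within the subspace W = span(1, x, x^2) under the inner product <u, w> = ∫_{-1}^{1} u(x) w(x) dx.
g(x) = -8*x/5 - 1

The best approximation g ∈ W is the orthogonal projection of f onto W. Writing g = a_0 + a_1 x + a_2 x^2, the coefficients solve the normal equations G · a = b where
  G_{ij} = <φ_i, φ_j> and b_i = <f, φ_i>, with φ_0 = 1, φ_1 = x, φ_2 = x^2.
G =
  [2, 0, 2/3]
  [0, 2/3, 0]
  [2/3, 0, 2/5],
b = (-2, -16/15, -2/3).
Solving gives a_0 = -1, a_1 = -8/5, a_2 = 0, so
  g(x) = -8*x/5 - 1.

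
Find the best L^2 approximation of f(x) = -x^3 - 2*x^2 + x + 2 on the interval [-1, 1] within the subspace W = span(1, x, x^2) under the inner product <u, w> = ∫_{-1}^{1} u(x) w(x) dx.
g(x) = -2*x^2 + 2*x/5 + 2

The best approximation g ∈ W is the orthogonal projection of f onto W. Writing g = a_0 + a_1 x + a_2 x^2, the coefficients solve the normal equations G · a = b where
  G_{ij} = <φ_i, φ_j> and b_i = <f, φ_i>, with φ_0 = 1, φ_1 = x, φ_2 = x^2.
G =
  [2, 0, 2/3]
  [0, 2/3, 0]
  [2/3, 0, 2/5],
b = (8/3, 4/15, 8/15).
Solving gives a_0 = 2, a_1 = 2/5, a_2 = -2, so
  g(x) = -2*x^2 + 2*x/5 + 2.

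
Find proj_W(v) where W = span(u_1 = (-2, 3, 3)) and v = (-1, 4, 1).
proj_W(v) = (-17/11, 51/22, 51/22)

Set up U = [u_1 | ... | u_1] ∈ R^(3×1). The projector onto W = col(U) is P = U (U^T U)^(-1) U^T.
Compute U^T U =
  [22],
and U^T v = (17).
Solve U^T U · c = U^T v for the coefficients: c = (17/22). The projection is proj_W(v) = U c.
Check: (v - proj_W(v)) · u_1 = 0  (should be 0).
Result: proj_W(v) = (-17/11, 51/22, 51/22).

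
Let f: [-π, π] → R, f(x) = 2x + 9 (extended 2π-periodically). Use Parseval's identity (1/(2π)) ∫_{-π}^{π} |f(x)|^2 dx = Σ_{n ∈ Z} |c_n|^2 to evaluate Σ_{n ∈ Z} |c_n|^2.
Σ |c_n|^2 = 4π^2/3 + 81

Expand and integrate term by term over [-π, π]:
  ∫ (2x)^2 dx = 4·(2π^3/3); ∫ 2·2·(9)·x dx = 0 (odd integrand); ∫ 9^2 dx = 81·2π.
So (1/(2π)) ∫_{-π}^{π} (2x + 9)^2 dx = 4π^2/3 + 81 = 4π^2/3 + 81.
Parseval ⇒ Σ |c_n|^2 = 4π^2/3 + 81.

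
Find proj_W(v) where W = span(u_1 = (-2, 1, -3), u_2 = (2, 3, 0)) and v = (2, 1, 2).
proj_W(v) = (398/181, 157/181, 330/181)

Set up U = [u_1 | ... | u_2] ∈ R^(3×2). The projector onto W = col(U) is P = U (U^T U)^(-1) U^T.
Compute U^T U =
  [14, -1]
  [-1, 13],
and U^T v = (-9, 7).
Solve U^T U · c = U^T v for the coefficients: c = (-110/181, 89/181). The projection is proj_W(v) = U c.
Check: (v - proj_W(v)) · u_1 = 0  (should be 0).
Check: (v - proj_W(v)) · u_2 = 0  (should be 0).
Result: proj_W(v) = (398/181, 157/181, 330/181).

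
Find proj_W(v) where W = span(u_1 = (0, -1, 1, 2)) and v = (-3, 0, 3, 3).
proj_W(v) = (0, -3/2, 3/2, 3)

Set up U = [u_1 | ... | u_1] ∈ R^(4×1). The projector onto W = col(U) is P = U (U^T U)^(-1) U^T.
Compute U^T U =
  [6],
and U^T v = (9).
Solve U^T U · c = U^T v for the coefficients: c = (3/2). The projection is proj_W(v) = U c.
Check: (v - proj_W(v)) · u_1 = 0  (should be 0).
Result: proj_W(v) = (0, -3/2, 3/2, 3).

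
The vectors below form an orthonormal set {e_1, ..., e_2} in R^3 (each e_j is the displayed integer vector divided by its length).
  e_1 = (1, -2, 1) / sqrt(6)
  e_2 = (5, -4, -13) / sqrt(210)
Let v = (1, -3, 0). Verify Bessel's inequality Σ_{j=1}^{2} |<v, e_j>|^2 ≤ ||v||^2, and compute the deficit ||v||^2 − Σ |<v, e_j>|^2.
Σ |<v, e_j>|^2 = 334/35; ||v||^2 = 10; deficit = 16/35

Write each e_j = u_j / sqrt(<u_j, u_j>) where u_j is the displayed integer vector. Then <v, e_j> = <v, u_j> / sqrt(<u_j, u_j>), so |<v, e_j>|^2 = <v, u_j>^2 / <u_j, u_j>.
Coefficients: <v, e_1> = 7/sqrt(6), <v, e_2> = 17/sqrt(210).
Square and sum: Σ |<v, e_j>|^2 = 334/35.
Compute ||v||^2 = v·v = 10.
Deficit = 10 − 334/35 = 16/35 ≥ 0, confirming Bessel's inequality. (The deficit equals ||v − Σ <v,e_j> e_j||^2, the squared distance from v to span{e_j}.)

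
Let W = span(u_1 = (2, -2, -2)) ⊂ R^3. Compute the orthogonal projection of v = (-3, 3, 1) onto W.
proj_W(v) = (-7/3, 7/3, 7/3)

Set up U = [u_1 | ... | u_1] ∈ R^(3×1). The projector onto W = col(U) is P = U (U^T U)^(-1) U^T.
Compute U^T U =
  [12],
and U^T v = (-14).
Solve U^T U · c = U^T v for the coefficients: c = (-7/6). The projection is proj_W(v) = U c.
Check: (v - proj_W(v)) · u_1 = 0  (should be 0).
Result: proj_W(v) = (-7/3, 7/3, 7/3).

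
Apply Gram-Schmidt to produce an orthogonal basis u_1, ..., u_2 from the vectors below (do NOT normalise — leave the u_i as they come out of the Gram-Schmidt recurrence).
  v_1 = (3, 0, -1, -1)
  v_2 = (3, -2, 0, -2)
Orthogonal basis:
  u_1 = (3, 0, -1, -1)
  u_2 = (0, -2, 1, -1)

Apply the Gram-Schmidt recurrence
  u_1 = v_1
  u_i = v_i − Σ_{j<i} ((v_i · u_j) / (u_j · u_j)) · u_j.

Step by step this gives:
  u_1 = (3, 0, -1, -1)
  u_2 = (0, -2, 1, -1)

Orthogonality check:
  u_2 · u_1 = 0 (should be 0)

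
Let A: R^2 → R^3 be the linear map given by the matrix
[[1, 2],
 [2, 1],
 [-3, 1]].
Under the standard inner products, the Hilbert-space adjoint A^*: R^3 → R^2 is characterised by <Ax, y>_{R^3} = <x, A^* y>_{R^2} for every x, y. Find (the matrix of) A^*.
A^* = A^T =
[[1, 2, -3],
 [2, 1, 1]]

For real matrices with standard dot products, the defining identity <Ax, y> = <x, A^* y> gives (Ax)^T y = x^T (A^*) y, i.e. x^T A^T y = x^T (A^*) y. Since this holds for all x, y, we must have A^* = A^T. Therefore
A^* =
[[1, 2, -3],
 [2, 1, 1]].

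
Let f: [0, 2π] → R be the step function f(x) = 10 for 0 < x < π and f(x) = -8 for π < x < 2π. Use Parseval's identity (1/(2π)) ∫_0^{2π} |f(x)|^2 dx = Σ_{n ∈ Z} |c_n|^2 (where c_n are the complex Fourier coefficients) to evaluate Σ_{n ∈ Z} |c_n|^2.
Σ |c_n|^2 = 82

Parseval equates the L^2 energy of f (normalised by 1/(2π)) with the ℓ^2 sum of its Fourier coefficients: (1/(2π)) ∫_0^{2π} |f|^2 = Σ |c_n|^2.
Compute the left side: (1/(2π)) [∫_0^π 10^2 dx + ∫_π^{2π} (-8)^2 dx] = (1/(2π)) · (100π + 64π) = (100 + 64)/2 = 82.
So Σ_{n ∈ Z} |c_n|^2 = 82.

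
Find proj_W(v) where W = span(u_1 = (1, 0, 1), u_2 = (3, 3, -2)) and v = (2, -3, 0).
proj_W(v) = (23/43, -24/43, 63/43)

Set up U = [u_1 | ... | u_2] ∈ R^(3×2). The projector onto W = col(U) is P = U (U^T U)^(-1) U^T.
Compute U^T U =
  [2, 1]
  [1, 22],
and U^T v = (2, -3).
Solve U^T U · c = U^T v for the coefficients: c = (47/43, -8/43). The projection is proj_W(v) = U c.
Check: (v - proj_W(v)) · u_1 = 0  (should be 0).
Check: (v - proj_W(v)) · u_2 = 0  (should be 0).
Result: proj_W(v) = (23/43, -24/43, 63/43).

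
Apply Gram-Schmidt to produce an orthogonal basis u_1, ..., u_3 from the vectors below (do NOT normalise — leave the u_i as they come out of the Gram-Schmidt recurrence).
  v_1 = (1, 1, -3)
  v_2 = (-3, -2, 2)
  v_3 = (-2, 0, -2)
Orthogonal basis:
  u_1 = (1, 1, -3)
  u_2 = (-2, -1, -1)
  u_3 = (-4/11, 7/11, 1/11)

Apply the Gram-Schmidt recurrence
  u_1 = v_1
  u_i = v_i − Σ_{j<i} ((v_i · u_j) / (u_j · u_j)) · u_j.

Step by step this gives:
  u_1 = (1, 1, -3)
  u_2 = (-2, -1, -1)
  u_3 = (-4/11, 7/11, 1/11)

Orthogonality check:
  u_2 · u_1 = 0 (should be 0)
  u_3 · u_1 = 0 (should be 0)
  u_3 · u_2 = 0 (should be 0)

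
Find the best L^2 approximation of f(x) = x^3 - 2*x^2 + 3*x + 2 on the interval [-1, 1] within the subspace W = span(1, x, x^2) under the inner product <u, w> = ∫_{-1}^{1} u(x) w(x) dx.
g(x) = -2*x^2 + 18*x/5 + 2

The best approximation g ∈ W is the orthogonal projection of f onto W. Writing g = a_0 + a_1 x + a_2 x^2, the coefficients solve the normal equations G · a = b where
  G_{ij} = <φ_i, φ_j> and b_i = <f, φ_i>, with φ_0 = 1, φ_1 = x, φ_2 = x^2.
G =
  [2, 0, 2/3]
  [0, 2/3, 0]
  [2/3, 0, 2/5],
b = (8/3, 12/5, 8/15).
Solving gives a_0 = 2, a_1 = 18/5, a_2 = -2, so
  g(x) = -2*x^2 + 18*x/5 + 2.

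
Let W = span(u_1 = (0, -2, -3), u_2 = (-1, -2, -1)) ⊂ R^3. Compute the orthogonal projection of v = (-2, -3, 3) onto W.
proj_W(v) = (-86/29, -66/29, 73/29)

Set up U = [u_1 | ... | u_2] ∈ R^(3×2). The projector onto W = col(U) is P = U (U^T U)^(-1) U^T.
Compute U^T U =
  [13, 7]
  [7, 6],
and U^T v = (-3, 5).
Solve U^T U · c = U^T v for the coefficients: c = (-53/29, 86/29). The projection is proj_W(v) = U c.
Check: (v - proj_W(v)) · u_1 = 0  (should be 0).
Check: (v - proj_W(v)) · u_2 = 0  (should be 0).
Result: proj_W(v) = (-86/29, -66/29, 73/29).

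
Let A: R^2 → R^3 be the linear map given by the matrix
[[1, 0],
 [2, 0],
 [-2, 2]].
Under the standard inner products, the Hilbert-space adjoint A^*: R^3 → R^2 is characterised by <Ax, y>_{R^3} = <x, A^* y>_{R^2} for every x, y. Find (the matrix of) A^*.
A^* = A^T =
[[1, 2, -2],
 [0, 0, 2]]

For real matrices with standard dot products, the defining identity <Ax, y> = <x, A^* y> gives (Ax)^T y = x^T (A^*) y, i.e. x^T A^T y = x^T (A^*) y. Since this holds for all x, y, we must have A^* = A^T. Therefore
A^* =
[[1, 2, -2],
 [0, 0, 2]].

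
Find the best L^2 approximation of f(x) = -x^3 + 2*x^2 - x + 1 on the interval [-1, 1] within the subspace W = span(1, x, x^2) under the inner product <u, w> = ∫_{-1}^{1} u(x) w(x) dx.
g(x) = 2*x^2 - 8*x/5 + 1

The best approximation g ∈ W is the orthogonal projection of f onto W. Writing g = a_0 + a_1 x + a_2 x^2, the coefficients solve the normal equations G · a = b where
  G_{ij} = <φ_i, φ_j> and b_i = <f, φ_i>, with φ_0 = 1, φ_1 = x, φ_2 = x^2.
G =
  [2, 0, 2/3]
  [0, 2/3, 0]
  [2/3, 0, 2/5],
b = (10/3, -16/15, 22/15).
Solving gives a_0 = 1, a_1 = -8/5, a_2 = 2, so
  g(x) = 2*x^2 - 8*x/5 + 1.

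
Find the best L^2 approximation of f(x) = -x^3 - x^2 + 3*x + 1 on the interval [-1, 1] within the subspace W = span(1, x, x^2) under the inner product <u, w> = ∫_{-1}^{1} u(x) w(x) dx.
g(x) = -x^2 + 12*x/5 + 1

The best approximation g ∈ W is the orthogonal projection of f onto W. Writing g = a_0 + a_1 x + a_2 x^2, the coefficients solve the normal equations G · a = b where
  G_{ij} = <φ_i, φ_j> and b_i = <f, φ_i>, with φ_0 = 1, φ_1 = x, φ_2 = x^2.
G =
  [2, 0, 2/3]
  [0, 2/3, 0]
  [2/3, 0, 2/5],
b = (4/3, 8/5, 4/15).
Solving gives a_0 = 1, a_1 = 12/5, a_2 = -1, so
  g(x) = -x^2 + 12*x/5 + 1.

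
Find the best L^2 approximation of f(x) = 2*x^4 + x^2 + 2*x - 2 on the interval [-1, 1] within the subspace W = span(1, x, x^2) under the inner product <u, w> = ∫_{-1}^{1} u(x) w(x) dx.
g(x) = 19*x^2/7 + 2*x - 76/35

The best approximation g ∈ W is the orthogonal projection of f onto W. Writing g = a_0 + a_1 x + a_2 x^2, the coefficients solve the normal equations G · a = b where
  G_{ij} = <φ_i, φ_j> and b_i = <f, φ_i>, with φ_0 = 1, φ_1 = x, φ_2 = x^2.
G =
  [2, 0, 2/3]
  [0, 2/3, 0]
  [2/3, 0, 2/5],
b = (-38/15, 4/3, -38/105).
Solving gives a_0 = -76/35, a_1 = 2, a_2 = 19/7, so
  g(x) = 19*x^2/7 + 2*x - 76/35.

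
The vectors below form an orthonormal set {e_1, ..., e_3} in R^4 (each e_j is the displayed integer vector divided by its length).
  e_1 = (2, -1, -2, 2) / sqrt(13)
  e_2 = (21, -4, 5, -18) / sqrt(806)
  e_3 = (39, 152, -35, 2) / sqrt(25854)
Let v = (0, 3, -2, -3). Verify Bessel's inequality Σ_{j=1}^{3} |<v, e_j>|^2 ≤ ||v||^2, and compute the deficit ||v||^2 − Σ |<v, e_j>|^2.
Σ |<v, e_j>|^2 = 5693/417; ||v||^2 = 22; deficit = 3481/417

Write each e_j = u_j / sqrt(<u_j, u_j>) where u_j is the displayed integer vector. Then <v, e_j> = <v, u_j> / sqrt(<u_j, u_j>), so |<v, e_j>|^2 = <v, u_j>^2 / <u_j, u_j>.
Coefficients: <v, e_1> = -5/sqrt(13), <v, e_2> = 32/sqrt(806), <v, e_3> = 520/sqrt(25854).
Square and sum: Σ |<v, e_j>|^2 = 5693/417.
Compute ||v||^2 = v·v = 22.
Deficit = 22 − 5693/417 = 3481/417 ≥ 0, confirming Bessel's inequality. (The deficit equals ||v − Σ <v,e_j> e_j||^2, the squared distance from v to span{e_j}.)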